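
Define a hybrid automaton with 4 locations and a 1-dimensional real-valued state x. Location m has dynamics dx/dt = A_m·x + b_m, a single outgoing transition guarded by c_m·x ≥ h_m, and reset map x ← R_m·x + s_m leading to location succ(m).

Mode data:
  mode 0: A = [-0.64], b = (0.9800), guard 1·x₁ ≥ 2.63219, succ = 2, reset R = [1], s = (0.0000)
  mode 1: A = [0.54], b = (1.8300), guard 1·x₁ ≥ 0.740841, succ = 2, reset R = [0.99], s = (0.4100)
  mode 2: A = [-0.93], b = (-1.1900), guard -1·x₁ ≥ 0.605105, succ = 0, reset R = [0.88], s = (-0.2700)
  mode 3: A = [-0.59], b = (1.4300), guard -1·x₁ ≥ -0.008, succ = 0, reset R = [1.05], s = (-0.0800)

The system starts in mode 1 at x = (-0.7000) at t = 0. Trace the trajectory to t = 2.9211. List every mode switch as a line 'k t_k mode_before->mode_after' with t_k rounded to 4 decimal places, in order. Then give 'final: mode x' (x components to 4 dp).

Mode 1: guard c·x = 0.7408 hit at Δt = 0.7946 (t = 0.7946), x⁻ = (0.7408) → reset → x⁺ = (1.1434), jump to mode 2
Mode 2: guard c·x = 0.6051 hit at Δt = 1.3751 (t = 2.1697), x⁻ = (-0.6051) → reset → x⁺ = (-0.8025), jump to mode 0
Mode 0: flow for 0.7514 to horizon, guard not reached → x = (0.0885)

1 0.7946 1->2
2 2.1697 2->0
final: 0 0.0885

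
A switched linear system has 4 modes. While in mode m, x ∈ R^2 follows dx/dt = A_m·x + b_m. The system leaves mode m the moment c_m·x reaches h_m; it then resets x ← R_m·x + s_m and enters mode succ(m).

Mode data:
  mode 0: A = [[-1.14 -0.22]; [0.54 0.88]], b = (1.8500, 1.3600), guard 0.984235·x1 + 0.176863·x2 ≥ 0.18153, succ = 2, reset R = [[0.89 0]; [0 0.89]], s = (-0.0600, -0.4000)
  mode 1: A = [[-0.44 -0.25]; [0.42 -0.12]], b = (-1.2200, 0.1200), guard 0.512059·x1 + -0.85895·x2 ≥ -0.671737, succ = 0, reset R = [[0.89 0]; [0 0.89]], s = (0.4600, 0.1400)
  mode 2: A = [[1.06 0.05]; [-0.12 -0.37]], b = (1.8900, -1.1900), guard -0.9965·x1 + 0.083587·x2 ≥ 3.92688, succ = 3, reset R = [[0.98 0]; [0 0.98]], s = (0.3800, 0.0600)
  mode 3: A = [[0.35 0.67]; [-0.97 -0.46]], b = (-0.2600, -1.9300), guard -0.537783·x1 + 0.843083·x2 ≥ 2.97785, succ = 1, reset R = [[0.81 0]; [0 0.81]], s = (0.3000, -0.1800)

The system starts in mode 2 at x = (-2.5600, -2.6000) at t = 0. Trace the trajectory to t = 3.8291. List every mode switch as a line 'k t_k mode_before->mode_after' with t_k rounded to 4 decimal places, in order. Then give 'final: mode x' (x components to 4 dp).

1 0.9608 2->3
2 1.6713 3->1
3 2.4813 1->0
4 3.5137 0->2
final: 2 1.1507 -1.9106

Mode 2: guard c·x = 3.9269 hit at Δt = 0.9608 (t = 0.9608), x⁻ = (-4.1476, -2.4672) → reset → x⁺ = (-3.6847, -2.3579), jump to mode 3
Mode 3: guard c·x = 2.9779 hit at Δt = 0.7105 (t = 1.6713), x⁻ = (-5.6429, -0.0674) → reset → x⁺ = (-4.2707, -0.2346), jump to mode 1
Mode 1: guard c·x = -0.6717 hit at Δt = 0.8100 (t = 2.4813), x⁻ = (-3.6714, -1.4067) → reset → x⁺ = (-2.8076, -1.1119), jump to mode 0
Mode 0: guard c·x = 0.1815 hit at Δt = 1.0324 (t = 3.5137), x⁻ = (0.4509, -1.4827) → reset → x⁺ = (0.3413, -1.7196), jump to mode 2
Mode 2: flow for 0.3154 to horizon, guard not reached → x = (1.1507, -1.9106)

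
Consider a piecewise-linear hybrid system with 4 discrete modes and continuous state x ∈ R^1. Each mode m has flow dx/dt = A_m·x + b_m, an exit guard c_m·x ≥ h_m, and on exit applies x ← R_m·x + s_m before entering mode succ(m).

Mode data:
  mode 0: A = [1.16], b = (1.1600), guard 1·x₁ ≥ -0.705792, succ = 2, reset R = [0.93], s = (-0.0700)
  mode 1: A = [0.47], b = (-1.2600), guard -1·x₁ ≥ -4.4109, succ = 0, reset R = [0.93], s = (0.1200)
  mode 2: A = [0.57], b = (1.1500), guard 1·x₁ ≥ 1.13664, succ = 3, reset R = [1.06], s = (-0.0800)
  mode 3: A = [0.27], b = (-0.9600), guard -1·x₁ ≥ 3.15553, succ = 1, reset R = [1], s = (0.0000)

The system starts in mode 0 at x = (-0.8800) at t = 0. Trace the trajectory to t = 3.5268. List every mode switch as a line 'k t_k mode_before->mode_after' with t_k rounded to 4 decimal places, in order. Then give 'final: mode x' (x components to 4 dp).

Mode 0: guard c·x = -0.7058 hit at Δt = 0.7731 (t = 0.7731), x⁻ = (-0.7058) → reset → x⁺ = (-0.7264), jump to mode 2
Mode 2: guard c·x = 1.1366 hit at Δt = 1.5670 (t = 2.3401), x⁻ = (1.1366) → reset → x⁺ = (1.1248), jump to mode 3
Mode 3: flow for 1.1867 to horizon, guard not reached → x = (0.2068)

1 0.7731 0->2
2 2.3401 2->3
final: 3 0.2068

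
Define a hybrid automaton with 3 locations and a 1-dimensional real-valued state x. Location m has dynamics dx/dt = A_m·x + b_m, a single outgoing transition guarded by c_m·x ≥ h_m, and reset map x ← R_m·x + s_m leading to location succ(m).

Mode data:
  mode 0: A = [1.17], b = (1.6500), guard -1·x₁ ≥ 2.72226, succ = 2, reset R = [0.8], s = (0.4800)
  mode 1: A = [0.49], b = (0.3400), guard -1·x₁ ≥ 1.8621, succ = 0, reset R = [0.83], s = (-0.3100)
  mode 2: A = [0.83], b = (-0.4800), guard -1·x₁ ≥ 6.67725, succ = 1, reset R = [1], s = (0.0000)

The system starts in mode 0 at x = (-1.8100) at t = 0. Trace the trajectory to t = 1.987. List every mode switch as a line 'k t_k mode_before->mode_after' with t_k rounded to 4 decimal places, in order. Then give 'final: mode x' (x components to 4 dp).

1 1.0158 0->2
final: 2 -4.5183

Mode 0: guard c·x = 2.7223 hit at Δt = 1.0158 (t = 1.0158), x⁻ = (-2.7223) → reset → x⁺ = (-1.6978), jump to mode 2
Mode 2: flow for 0.9712 to horizon, guard not reached → x = (-4.5183)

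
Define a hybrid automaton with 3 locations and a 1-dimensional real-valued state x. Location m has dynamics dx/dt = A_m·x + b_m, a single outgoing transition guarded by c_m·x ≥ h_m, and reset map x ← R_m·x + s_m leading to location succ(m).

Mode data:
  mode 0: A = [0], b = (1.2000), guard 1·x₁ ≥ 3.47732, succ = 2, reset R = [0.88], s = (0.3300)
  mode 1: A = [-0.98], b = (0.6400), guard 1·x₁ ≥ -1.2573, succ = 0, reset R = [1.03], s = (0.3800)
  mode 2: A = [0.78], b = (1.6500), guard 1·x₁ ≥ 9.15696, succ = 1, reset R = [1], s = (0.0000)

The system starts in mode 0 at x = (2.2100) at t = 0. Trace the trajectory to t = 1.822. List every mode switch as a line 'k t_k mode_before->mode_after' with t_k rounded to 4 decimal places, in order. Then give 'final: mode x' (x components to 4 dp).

1 1.0561 0->2
final: 2 7.8901

Mode 0: guard c·x = 3.4773 hit at Δt = 1.0561 (t = 1.0561), x⁻ = (3.4773) → reset → x⁺ = (3.3900), jump to mode 2
Mode 2: flow for 0.7659 to horizon, guard not reached → x = (7.8901)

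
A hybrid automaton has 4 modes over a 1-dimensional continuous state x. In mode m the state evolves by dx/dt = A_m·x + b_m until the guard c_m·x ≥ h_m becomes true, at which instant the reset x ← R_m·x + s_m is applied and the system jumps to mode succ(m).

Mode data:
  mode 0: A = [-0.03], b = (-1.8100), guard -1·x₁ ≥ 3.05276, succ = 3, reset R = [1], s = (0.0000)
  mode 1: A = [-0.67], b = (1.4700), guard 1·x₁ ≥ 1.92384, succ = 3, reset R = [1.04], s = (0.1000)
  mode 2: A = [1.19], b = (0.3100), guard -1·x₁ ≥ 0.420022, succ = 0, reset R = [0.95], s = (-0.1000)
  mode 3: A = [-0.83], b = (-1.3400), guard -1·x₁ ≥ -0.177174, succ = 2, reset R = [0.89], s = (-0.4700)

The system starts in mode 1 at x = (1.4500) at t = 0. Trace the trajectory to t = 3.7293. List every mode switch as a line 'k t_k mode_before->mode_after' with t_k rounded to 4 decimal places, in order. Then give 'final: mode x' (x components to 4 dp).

1 1.5119 1->3
2 2.3906 3->2
3 3.3356 2->0
final: 0 -1.2016

Mode 1: guard c·x = 1.9238 hit at Δt = 1.5119 (t = 1.5119), x⁻ = (1.9238) → reset → x⁺ = (2.1008), jump to mode 3
Mode 3: guard c·x = -0.1772 hit at Δt = 0.8787 (t = 2.3906), x⁻ = (0.1772) → reset → x⁺ = (-0.3123), jump to mode 2
Mode 2: guard c·x = 0.4200 hit at Δt = 0.9450 (t = 3.3356), x⁻ = (-0.4200) → reset → x⁺ = (-0.4990), jump to mode 0
Mode 0: flow for 0.3937 to horizon, guard not reached → x = (-1.2016)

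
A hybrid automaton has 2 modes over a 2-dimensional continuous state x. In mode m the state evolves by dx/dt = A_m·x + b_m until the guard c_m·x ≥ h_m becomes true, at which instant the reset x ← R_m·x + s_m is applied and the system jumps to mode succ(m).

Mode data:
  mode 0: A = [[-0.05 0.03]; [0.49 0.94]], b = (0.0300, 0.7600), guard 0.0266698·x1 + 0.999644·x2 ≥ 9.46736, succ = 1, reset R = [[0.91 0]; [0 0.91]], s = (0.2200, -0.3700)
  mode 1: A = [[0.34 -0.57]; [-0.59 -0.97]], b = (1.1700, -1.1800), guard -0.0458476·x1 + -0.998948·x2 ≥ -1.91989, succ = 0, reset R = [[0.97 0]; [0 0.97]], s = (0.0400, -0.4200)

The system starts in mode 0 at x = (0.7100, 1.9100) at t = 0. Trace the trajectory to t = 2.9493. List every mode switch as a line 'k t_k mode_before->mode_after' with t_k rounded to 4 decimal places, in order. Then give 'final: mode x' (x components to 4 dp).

1 1.3080 0->1
2 2.4590 1->0
final: 0 -0.4354 2.6594

Mode 0: guard c·x = 9.4674 hit at Δt = 1.3080 (t = 1.3080), x⁻ = (0.8913, 9.4470) → reset → x⁺ = (1.0311, 8.2267), jump to mode 1
Mode 1: guard c·x = -1.9199 hit at Δt = 1.1510 (t = 2.4590), x⁻ = (-0.5476, 1.9470) → reset → x⁺ = (-0.4912, 1.4686), jump to mode 0
Mode 0: flow for 0.4903 to horizon, guard not reached → x = (-0.4354, 2.6594)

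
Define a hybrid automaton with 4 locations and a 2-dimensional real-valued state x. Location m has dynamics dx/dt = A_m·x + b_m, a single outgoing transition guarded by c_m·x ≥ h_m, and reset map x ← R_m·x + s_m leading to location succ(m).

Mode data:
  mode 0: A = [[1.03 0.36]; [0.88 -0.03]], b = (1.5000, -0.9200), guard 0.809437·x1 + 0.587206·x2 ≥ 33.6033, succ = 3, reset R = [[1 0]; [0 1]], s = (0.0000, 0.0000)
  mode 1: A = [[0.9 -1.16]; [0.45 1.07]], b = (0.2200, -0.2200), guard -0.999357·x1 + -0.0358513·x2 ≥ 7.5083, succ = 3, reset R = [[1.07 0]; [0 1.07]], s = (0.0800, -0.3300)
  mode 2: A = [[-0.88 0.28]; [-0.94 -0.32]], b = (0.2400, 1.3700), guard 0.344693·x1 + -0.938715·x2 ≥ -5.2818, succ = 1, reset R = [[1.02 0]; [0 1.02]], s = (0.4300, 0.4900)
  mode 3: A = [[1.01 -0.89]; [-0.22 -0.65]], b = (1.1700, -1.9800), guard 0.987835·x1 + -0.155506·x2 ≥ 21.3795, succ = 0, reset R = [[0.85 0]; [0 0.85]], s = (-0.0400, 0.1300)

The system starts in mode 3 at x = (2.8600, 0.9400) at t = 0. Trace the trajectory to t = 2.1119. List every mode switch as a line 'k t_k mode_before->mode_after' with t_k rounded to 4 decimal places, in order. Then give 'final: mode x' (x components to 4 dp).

Mode 3: guard c·x = 21.3795 hit at Δt = 1.5639 (t = 1.5639), x⁻ = (21.0294, -3.8966) → reset → x⁺ = (17.8350, -3.1821), jump to mode 0
Mode 0: flow for 0.5480 to horizon, guard not reached → x = (32.8228, 8.0720)

1 1.5639 3->0
final: 0 32.8228 8.0720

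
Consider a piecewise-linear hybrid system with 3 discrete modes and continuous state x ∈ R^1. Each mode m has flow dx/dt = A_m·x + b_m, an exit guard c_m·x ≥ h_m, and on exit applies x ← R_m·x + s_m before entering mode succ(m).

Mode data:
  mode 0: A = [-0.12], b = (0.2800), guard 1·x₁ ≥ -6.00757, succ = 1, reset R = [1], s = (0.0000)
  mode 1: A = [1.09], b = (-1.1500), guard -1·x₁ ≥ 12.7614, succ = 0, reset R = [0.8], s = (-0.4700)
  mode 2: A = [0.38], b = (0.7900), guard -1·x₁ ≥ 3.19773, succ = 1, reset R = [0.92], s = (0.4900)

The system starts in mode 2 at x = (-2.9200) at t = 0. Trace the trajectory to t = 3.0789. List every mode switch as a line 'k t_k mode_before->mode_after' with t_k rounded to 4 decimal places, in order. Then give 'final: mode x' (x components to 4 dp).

1 0.7509 2->1
2 2.0088 1->0
final: 0 -9.1110

Mode 2: guard c·x = 3.1977 hit at Δt = 0.7509 (t = 0.7509), x⁻ = (-3.1977) → reset → x⁺ = (-2.4519), jump to mode 1
Mode 1: guard c·x = 12.7614 hit at Δt = 1.2579 (t = 2.0088), x⁻ = (-12.7614) → reset → x⁺ = (-10.6791), jump to mode 0
Mode 0: flow for 1.0701 to horizon, guard not reached → x = (-9.1110)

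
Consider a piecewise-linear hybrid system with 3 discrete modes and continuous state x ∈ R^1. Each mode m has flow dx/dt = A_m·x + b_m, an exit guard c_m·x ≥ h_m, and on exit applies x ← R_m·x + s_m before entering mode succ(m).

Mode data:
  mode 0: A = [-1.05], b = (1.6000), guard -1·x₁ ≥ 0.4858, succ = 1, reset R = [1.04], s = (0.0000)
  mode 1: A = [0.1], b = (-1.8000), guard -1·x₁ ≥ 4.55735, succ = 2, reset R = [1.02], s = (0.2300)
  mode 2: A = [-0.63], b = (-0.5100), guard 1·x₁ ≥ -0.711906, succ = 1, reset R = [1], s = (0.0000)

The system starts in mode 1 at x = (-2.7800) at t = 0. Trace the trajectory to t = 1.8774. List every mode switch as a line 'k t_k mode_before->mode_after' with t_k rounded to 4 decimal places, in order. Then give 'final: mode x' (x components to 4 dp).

Mode 1: guard c·x = 4.5573 hit at Δt = 0.8207 (t = 0.8207), x⁻ = (-4.5573) → reset → x⁺ = (-4.4185), jump to mode 2
Mode 2: flow for 1.0567 to horizon, guard not reached → x = (-2.6642)

1 0.8207 1->2
final: 2 -2.6642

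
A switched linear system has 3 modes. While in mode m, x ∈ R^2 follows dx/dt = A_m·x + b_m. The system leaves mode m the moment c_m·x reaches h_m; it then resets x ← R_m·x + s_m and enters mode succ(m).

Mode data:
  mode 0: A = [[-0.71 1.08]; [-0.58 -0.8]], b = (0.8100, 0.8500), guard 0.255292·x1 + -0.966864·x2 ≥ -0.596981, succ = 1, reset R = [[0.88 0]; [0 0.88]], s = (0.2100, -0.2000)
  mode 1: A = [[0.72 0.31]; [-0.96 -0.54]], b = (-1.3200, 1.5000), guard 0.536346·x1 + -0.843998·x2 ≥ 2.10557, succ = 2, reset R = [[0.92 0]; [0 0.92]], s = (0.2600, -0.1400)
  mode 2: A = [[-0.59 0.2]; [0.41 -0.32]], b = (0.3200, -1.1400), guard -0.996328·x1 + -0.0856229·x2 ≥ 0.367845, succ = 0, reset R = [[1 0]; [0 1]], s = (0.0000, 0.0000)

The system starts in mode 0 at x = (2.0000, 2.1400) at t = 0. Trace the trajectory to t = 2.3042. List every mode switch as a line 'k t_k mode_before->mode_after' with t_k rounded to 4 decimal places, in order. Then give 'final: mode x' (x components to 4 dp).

1 0.4745 0->1
2 1.5435 1->2
final: 2 2.1787 -0.4857

Mode 0: guard c·x = -0.5970 hit at Δt = 0.4745 (t = 0.4745), x⁻ = (2.4786, 1.2719) → reset → x⁺ = (2.3912, 0.9193), jump to mode 1
Mode 1: guard c·x = 2.1056 hit at Δt = 1.0690 (t = 1.5435), x⁻ = (3.1964, -0.4635) → reset → x⁺ = (3.2007, -0.5664), jump to mode 2
Mode 2: flow for 0.7607 to horizon, guard not reached → x = (2.1787, -0.4857)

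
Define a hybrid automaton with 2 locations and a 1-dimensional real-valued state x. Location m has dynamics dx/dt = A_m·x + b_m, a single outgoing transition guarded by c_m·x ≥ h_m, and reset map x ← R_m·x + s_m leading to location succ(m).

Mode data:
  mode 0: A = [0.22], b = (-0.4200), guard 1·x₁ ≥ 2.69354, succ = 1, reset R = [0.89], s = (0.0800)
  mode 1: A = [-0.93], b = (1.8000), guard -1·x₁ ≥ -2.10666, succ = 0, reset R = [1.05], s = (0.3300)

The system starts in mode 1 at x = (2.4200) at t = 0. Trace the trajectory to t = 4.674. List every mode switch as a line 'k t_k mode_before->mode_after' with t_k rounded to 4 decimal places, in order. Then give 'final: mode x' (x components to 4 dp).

1 1.1188 1->0
2 2.0945 0->1
3 3.3334 1->0
4 4.3091 0->1
final: 1 2.3214

Mode 1: guard c·x = -2.1067 hit at Δt = 1.1188 (t = 1.1188), x⁻ = (2.1067) → reset → x⁺ = (2.5420), jump to mode 0
Mode 0: guard c·x = 2.6935 hit at Δt = 0.9758 (t = 2.0945), x⁻ = (2.6935) → reset → x⁺ = (2.4773), jump to mode 1
Mode 1: guard c·x = -2.1067 hit at Δt = 1.2389 (t = 3.3334), x⁻ = (2.1067) → reset → x⁺ = (2.5420), jump to mode 0
Mode 0: guard c·x = 2.6935 hit at Δt = 0.9758 (t = 4.3091), x⁻ = (2.6935) → reset → x⁺ = (2.4773), jump to mode 1
Mode 1: flow for 0.3649 to horizon, guard not reached → x = (2.3214)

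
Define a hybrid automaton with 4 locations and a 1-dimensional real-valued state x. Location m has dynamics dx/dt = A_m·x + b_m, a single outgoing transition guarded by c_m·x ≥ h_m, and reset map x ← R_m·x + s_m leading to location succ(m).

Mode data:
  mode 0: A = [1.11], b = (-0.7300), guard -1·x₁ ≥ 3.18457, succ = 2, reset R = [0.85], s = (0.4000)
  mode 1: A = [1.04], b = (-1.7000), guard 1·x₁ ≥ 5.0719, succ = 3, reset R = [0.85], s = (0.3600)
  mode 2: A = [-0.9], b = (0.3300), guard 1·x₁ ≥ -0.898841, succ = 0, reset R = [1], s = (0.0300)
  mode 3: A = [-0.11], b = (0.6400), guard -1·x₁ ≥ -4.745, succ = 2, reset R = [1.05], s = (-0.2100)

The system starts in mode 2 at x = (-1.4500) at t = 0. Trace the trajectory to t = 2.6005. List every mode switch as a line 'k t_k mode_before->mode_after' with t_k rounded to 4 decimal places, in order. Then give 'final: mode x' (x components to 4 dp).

1 0.4017 2->0
2 1.2333 0->2
3 2.0643 2->0
final: 0 -2.1103

Mode 2: guard c·x = -0.8988 hit at Δt = 0.4017 (t = 0.4017), x⁻ = (-0.8988) → reset → x⁺ = (-0.8688), jump to mode 0
Mode 0: guard c·x = 3.1846 hit at Δt = 0.8316 (t = 1.2333), x⁻ = (-3.1846) → reset → x⁺ = (-2.3069), jump to mode 2
Mode 2: guard c·x = -0.8988 hit at Δt = 0.8310 (t = 2.0643), x⁻ = (-0.8988) → reset → x⁺ = (-0.8688), jump to mode 0
Mode 0: flow for 0.5362 to horizon, guard not reached → x = (-2.1103)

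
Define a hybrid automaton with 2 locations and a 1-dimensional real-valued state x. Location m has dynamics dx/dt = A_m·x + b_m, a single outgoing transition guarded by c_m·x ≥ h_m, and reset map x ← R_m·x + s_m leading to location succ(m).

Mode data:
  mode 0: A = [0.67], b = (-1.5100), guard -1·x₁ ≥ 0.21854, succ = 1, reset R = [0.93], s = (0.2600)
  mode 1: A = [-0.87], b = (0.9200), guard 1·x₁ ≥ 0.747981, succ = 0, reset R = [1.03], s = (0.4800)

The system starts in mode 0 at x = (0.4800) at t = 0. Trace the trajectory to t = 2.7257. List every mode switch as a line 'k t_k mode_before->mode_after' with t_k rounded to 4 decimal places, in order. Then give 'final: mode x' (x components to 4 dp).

Mode 0: guard c·x = 0.2185 hit at Δt = 0.4956 (t = 0.4956), x⁻ = (-0.2185) → reset → x⁺ = (0.0568), jump to mode 1
Mode 1: guard c·x = 0.7480 hit at Δt = 1.3489 (t = 1.8445), x⁻ = (0.7480) → reset → x⁺ = (1.2504), jump to mode 0
Mode 0: flow for 0.8812 to horizon, guard not reached → x = (0.4430)

1 0.4956 0->1
2 1.8445 1->0
final: 0 0.4430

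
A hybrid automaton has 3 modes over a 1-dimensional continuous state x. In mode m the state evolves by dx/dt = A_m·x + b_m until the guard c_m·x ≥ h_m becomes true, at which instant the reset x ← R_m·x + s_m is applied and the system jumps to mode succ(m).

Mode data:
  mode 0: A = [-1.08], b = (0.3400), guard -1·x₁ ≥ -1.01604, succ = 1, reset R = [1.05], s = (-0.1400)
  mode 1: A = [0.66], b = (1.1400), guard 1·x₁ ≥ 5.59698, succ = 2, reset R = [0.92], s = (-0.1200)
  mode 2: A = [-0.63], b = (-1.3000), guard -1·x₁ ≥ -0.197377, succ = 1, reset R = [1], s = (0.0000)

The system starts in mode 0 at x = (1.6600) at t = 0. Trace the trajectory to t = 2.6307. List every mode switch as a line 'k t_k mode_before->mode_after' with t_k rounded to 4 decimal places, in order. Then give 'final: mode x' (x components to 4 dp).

Mode 0: guard c·x = -1.0160 hit at Δt = 0.6032 (t = 0.6032), x⁻ = (1.0160) → reset → x⁺ = (0.9268), jump to mode 1
Mode 1: guard c·x = 5.5970 hit at Δt = 1.5380 (t = 2.1412), x⁻ = (5.5970) → reset → x⁺ = (5.0292), jump to mode 2
Mode 2: flow for 0.4895 to horizon, guard not reached → x = (3.1471)

1 0.6032 0->1
2 2.1412 1->2
final: 2 3.1471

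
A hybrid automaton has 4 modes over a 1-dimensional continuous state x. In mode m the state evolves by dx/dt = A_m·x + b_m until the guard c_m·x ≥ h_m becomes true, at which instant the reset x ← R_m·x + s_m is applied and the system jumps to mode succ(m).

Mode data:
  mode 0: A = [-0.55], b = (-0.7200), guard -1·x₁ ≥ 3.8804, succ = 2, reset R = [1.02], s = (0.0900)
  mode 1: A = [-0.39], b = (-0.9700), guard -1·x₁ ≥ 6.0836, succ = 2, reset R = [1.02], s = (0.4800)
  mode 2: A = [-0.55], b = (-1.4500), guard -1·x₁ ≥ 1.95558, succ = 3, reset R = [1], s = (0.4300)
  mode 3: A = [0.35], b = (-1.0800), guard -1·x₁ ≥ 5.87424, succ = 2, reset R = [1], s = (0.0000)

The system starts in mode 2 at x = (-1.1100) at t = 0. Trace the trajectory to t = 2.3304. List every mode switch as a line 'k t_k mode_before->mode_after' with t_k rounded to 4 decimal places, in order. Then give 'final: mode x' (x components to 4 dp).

1 1.4680 2->3
final: 3 -3.1503

Mode 2: guard c·x = 1.9556 hit at Δt = 1.4680 (t = 1.4680), x⁻ = (-1.9556) → reset → x⁺ = (-1.5256), jump to mode 3
Mode 3: flow for 0.8624 to horizon, guard not reached → x = (-3.1503)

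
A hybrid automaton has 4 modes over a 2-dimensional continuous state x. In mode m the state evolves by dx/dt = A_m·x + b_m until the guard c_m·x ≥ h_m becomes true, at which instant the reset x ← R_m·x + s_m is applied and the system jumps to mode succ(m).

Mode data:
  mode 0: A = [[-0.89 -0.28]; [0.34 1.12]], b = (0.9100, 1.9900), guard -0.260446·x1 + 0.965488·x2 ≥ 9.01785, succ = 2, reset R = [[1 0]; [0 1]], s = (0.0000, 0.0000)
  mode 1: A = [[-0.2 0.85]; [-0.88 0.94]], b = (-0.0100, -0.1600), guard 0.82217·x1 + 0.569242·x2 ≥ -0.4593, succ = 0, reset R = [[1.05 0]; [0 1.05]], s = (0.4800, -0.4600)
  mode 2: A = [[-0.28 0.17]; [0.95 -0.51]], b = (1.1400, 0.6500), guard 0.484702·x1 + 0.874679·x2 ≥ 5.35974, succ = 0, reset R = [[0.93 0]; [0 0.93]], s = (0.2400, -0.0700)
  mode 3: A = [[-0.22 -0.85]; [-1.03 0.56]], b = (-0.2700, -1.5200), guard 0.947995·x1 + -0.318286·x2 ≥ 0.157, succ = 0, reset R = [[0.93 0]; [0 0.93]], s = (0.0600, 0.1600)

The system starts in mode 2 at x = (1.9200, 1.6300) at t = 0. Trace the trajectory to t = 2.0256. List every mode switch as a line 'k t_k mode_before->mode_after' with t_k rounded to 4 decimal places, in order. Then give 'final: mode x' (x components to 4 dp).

Mode 2: guard c·x = 5.3597 hit at Δt = 1.5959 (t = 1.5959), x⁻ = (3.3608, 4.2653) → reset → x⁺ = (3.3656, 3.8967), jump to mode 0
Mode 0: flow for 0.4297 to horizon, guard not reached → x = (2.0319, 7.9195)

1 1.5959 2->0
final: 0 2.0319 7.9195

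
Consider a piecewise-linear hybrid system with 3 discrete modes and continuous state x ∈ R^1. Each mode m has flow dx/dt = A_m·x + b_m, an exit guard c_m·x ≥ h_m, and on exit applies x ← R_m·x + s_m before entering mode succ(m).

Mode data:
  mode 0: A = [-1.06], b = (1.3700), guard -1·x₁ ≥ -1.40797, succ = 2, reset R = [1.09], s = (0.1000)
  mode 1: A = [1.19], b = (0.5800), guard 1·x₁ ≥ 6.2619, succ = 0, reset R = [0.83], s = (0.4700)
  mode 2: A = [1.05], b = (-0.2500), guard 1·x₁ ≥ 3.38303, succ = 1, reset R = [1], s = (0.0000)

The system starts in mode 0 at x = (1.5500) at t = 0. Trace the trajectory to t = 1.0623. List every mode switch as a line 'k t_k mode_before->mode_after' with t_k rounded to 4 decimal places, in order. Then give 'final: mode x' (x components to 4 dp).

1 0.7564 0->2
final: 2 2.1637

Mode 0: guard c·x = -1.4080 hit at Δt = 0.7564 (t = 0.7564), x⁻ = (1.4080) → reset → x⁺ = (1.6347), jump to mode 2
Mode 2: flow for 0.3059 to horizon, guard not reached → x = (2.1637)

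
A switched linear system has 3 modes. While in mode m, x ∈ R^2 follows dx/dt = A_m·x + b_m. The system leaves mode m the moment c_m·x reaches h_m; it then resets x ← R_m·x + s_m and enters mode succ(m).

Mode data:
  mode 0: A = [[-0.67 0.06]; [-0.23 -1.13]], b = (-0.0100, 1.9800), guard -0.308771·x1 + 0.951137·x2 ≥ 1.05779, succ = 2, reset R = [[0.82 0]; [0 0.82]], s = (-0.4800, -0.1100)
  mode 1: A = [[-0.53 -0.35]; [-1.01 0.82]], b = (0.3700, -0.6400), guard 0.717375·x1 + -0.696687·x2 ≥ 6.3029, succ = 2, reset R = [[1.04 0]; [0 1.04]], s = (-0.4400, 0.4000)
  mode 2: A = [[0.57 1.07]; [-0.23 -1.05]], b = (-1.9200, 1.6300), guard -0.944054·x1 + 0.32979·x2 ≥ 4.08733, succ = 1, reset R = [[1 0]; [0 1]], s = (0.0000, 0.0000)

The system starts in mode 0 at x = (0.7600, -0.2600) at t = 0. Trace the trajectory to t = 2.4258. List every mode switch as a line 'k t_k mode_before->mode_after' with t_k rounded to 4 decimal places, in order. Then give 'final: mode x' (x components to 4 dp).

Mode 0: guard c·x = 1.0578 hit at Δt = 1.3166 (t = 1.3166), x⁻ = (0.3453, 1.2242) → reset → x⁺ = (-0.1968, 0.8939), jump to mode 2
Mode 2: flow for 1.1092 to horizon, guard not reached → x = (-1.3734, 1.4813)

1 1.3166 0->2
final: 2 -1.3734 1.4813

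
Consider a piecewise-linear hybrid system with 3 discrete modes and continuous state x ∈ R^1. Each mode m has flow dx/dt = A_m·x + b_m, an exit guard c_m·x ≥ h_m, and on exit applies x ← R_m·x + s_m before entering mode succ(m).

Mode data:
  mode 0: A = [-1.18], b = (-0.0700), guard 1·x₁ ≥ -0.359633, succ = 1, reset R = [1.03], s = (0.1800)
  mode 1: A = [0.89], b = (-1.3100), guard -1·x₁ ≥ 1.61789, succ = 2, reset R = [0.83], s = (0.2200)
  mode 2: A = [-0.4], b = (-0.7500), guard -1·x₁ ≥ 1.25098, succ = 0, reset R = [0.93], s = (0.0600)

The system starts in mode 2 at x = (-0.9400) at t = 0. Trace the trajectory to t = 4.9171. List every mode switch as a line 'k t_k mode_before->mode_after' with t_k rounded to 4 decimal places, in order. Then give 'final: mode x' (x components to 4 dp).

1 1.0109 2->0
2 2.0669 0->1
3 2.7634 1->2
4 3.2303 2->0
5 4.2863 0->1
final: 1 -1.4424

Mode 2: guard c·x = 1.2510 hit at Δt = 1.0109 (t = 1.0109), x⁻ = (-1.2510) → reset → x⁺ = (-1.1034), jump to mode 0
Mode 0: guard c·x = -0.3596 hit at Δt = 1.0560 (t = 2.0669), x⁻ = (-0.3596) → reset → x⁺ = (-0.1904), jump to mode 1
Mode 1: guard c·x = 1.6179 hit at Δt = 0.6965 (t = 2.7634), x⁻ = (-1.6179) → reset → x⁺ = (-1.1228), jump to mode 2
Mode 2: guard c·x = 1.2510 hit at Δt = 0.4669 (t = 3.2303), x⁻ = (-1.2510) → reset → x⁺ = (-1.1034), jump to mode 0
Mode 0: guard c·x = -0.3596 hit at Δt = 1.0560 (t = 4.2863), x⁻ = (-0.3596) → reset → x⁺ = (-0.1904), jump to mode 1
Mode 1: flow for 0.6308 to horizon, guard not reached → x = (-1.4424)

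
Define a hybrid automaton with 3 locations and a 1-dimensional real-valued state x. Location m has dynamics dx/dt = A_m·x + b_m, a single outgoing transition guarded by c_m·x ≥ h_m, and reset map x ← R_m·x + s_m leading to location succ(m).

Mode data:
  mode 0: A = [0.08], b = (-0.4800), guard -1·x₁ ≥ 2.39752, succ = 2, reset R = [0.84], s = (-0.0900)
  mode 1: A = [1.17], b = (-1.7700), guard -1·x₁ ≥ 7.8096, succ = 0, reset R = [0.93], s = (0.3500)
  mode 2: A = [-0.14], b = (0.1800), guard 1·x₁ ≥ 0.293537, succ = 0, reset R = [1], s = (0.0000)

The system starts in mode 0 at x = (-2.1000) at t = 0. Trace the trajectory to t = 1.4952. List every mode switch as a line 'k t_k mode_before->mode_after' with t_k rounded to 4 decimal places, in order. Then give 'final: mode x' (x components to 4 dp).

Mode 0: guard c·x = 2.3975 hit at Δt = 0.4509 (t = 0.4509), x⁻ = (-2.3975) → reset → x⁺ = (-2.1039), jump to mode 2
Mode 2: flow for 1.0443 to horizon, guard not reached → x = (-1.6429)

1 0.4509 0->2
final: 2 -1.6429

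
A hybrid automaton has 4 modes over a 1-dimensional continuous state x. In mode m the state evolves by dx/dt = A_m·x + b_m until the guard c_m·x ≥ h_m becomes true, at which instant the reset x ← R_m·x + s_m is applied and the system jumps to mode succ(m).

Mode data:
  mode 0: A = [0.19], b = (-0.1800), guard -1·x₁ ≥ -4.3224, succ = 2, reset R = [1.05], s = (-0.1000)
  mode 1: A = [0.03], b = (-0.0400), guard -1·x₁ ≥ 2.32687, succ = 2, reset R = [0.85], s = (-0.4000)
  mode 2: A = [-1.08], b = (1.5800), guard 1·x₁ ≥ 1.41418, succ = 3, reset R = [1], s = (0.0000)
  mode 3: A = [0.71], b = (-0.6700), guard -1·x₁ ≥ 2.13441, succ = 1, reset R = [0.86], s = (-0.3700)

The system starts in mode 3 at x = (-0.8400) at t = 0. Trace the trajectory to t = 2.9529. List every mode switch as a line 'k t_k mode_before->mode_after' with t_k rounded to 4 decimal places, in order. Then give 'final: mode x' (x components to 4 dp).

Mode 3: guard c·x = 2.1344 hit at Δt = 0.7685 (t = 0.7685), x⁻ = (-2.1344) → reset → x⁺ = (-2.2056), jump to mode 1
Mode 1: guard c·x = 2.3269 hit at Δt = 1.1232 (t = 1.8917), x⁻ = (-2.3269) → reset → x⁺ = (-2.3778), jump to mode 2
Mode 2: flow for 1.0612 to horizon, guard not reached → x = (0.2421)

1 0.7685 3->1
2 1.8917 1->2
final: 2 0.2421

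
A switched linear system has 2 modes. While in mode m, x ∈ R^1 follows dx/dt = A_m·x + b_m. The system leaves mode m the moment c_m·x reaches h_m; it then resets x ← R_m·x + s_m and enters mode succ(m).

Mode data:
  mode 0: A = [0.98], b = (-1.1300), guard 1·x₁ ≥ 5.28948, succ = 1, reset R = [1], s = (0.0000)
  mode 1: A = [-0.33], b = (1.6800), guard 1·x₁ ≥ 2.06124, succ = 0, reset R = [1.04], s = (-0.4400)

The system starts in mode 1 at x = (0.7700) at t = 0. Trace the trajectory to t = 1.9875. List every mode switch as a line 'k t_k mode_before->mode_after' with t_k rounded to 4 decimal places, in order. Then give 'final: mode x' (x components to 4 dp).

Mode 1: guard c·x = 2.0612 hit at Δt = 1.0758 (t = 1.0758), x⁻ = (2.0612) → reset → x⁺ = (1.7037), jump to mode 0
Mode 0: flow for 0.9117 to horizon, guard not reached → x = (2.4986)

1 1.0758 1->0
final: 0 2.4986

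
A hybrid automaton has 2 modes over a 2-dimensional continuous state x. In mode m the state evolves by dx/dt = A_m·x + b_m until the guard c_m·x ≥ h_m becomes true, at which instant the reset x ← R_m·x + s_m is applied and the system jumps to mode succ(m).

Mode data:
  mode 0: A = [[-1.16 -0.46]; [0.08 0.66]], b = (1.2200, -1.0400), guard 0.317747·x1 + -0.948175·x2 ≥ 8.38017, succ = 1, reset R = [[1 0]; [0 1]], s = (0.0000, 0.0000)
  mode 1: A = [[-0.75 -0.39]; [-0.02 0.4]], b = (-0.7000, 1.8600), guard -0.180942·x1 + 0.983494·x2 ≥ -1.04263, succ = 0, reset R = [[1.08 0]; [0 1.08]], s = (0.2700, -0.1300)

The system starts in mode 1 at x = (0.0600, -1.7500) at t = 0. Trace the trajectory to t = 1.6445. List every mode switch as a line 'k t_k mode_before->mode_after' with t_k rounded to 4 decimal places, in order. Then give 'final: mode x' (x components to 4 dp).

1 0.5302 1->0
final: 0 1.6681 -4.2657

Mode 1: guard c·x = -1.0426 hit at Δt = 0.5302 (t = 0.5302), x⁻ = (-0.0275, -1.0652) → reset → x⁺ = (0.2402, -1.2804), jump to mode 0
Mode 0: flow for 1.1143 to horizon, guard not reached → x = (1.6681, -4.2657)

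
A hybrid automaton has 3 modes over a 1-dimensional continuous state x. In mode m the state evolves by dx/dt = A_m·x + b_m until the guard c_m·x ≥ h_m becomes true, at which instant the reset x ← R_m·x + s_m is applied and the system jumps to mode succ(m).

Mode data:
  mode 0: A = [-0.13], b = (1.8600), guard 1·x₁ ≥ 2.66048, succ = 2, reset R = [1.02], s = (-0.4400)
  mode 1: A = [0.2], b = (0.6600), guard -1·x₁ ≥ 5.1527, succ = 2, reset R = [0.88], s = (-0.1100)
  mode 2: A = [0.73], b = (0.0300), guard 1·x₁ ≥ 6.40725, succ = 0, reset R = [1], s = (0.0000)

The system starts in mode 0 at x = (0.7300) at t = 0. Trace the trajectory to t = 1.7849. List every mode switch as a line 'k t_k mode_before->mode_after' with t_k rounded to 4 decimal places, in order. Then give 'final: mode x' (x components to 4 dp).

1 1.1797 0->2
final: 2 3.5595

Mode 0: guard c·x = 2.6605 hit at Δt = 1.1797 (t = 1.1797), x⁻ = (2.6605) → reset → x⁺ = (2.2737), jump to mode 2
Mode 2: flow for 0.6052 to horizon, guard not reached → x = (3.5595)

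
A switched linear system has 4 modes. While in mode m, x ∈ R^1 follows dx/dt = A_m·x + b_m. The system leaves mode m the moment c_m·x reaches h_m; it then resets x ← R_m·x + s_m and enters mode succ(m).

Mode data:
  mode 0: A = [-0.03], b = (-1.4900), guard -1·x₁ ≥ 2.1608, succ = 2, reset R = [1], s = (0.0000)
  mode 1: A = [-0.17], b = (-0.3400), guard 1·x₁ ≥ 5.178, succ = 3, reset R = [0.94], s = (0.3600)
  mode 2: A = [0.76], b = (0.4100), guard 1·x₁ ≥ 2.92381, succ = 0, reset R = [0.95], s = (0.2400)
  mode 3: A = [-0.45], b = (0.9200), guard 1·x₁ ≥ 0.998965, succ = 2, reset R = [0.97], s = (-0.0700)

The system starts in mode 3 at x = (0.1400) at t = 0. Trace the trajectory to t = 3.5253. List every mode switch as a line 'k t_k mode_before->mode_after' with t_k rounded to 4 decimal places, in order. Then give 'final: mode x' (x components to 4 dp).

1 1.3327 3->2
2 2.4888 2->0
final: 0 1.4046

Mode 3: guard c·x = 0.9990 hit at Δt = 1.3327 (t = 1.3327), x⁻ = (0.9990) → reset → x⁺ = (0.8990), jump to mode 2
Mode 2: guard c·x = 2.9238 hit at Δt = 1.1561 (t = 2.4888), x⁻ = (2.9238) → reset → x⁺ = (3.0176), jump to mode 0
Mode 0: flow for 1.0365 to horizon, guard not reached → x = (1.4046)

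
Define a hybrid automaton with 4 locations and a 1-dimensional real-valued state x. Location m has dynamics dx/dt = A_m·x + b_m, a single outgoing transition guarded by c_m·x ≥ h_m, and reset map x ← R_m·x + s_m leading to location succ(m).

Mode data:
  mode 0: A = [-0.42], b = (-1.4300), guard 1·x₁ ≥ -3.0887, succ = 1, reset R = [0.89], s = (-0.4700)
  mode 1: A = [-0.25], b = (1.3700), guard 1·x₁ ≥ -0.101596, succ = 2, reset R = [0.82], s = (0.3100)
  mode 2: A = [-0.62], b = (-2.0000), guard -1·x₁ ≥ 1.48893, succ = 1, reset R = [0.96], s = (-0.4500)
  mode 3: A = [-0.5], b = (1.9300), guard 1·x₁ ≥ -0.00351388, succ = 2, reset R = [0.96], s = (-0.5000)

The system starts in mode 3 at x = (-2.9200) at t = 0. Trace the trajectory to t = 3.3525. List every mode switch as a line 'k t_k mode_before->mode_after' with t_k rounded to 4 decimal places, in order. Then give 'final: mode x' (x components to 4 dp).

1 1.1248 3->2
2 1.8497 2->1
3 2.9557 1->2
final: 2 -0.5263

Mode 3: guard c·x = -0.0035 hit at Δt = 1.1248 (t = 1.1248), x⁻ = (-0.0035) → reset → x⁺ = (-0.5034), jump to mode 2
Mode 2: guard c·x = 1.4889 hit at Δt = 0.7249 (t = 1.8497), x⁻ = (-1.4889) → reset → x⁺ = (-1.8794), jump to mode 1
Mode 1: guard c·x = -0.1016 hit at Δt = 1.1060 (t = 2.9557), x⁻ = (-0.1016) → reset → x⁺ = (0.2267), jump to mode 2
Mode 2: flow for 0.3968 to horizon, guard not reached → x = (-0.5263)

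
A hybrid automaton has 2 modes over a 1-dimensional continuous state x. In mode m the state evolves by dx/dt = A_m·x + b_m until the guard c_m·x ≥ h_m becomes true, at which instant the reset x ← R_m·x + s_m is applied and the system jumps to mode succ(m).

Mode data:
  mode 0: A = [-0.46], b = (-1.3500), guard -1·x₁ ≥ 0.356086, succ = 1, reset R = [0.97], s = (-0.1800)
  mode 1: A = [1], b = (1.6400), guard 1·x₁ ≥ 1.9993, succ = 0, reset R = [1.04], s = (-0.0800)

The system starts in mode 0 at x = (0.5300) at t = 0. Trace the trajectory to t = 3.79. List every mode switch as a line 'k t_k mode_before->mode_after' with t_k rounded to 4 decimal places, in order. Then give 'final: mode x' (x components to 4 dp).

Mode 0: guard c·x = 0.3561 hit at Δt = 0.6421 (t = 0.6421), x⁻ = (-0.3561) → reset → x⁺ = (-0.5254), jump to mode 1
Mode 1: guard c·x = 1.9993 hit at Δt = 1.1833 (t = 1.8254), x⁻ = (1.9993) → reset → x⁺ = (1.9993), jump to mode 0
Mode 0: guard c·x = 0.3561 hit at Δt = 1.4106 (t = 3.2360), x⁻ = (-0.3561) → reset → x⁺ = (-0.5254), jump to mode 1
Mode 1: flow for 0.5540 to horizon, guard not reached → x = (0.2996)

1 0.6421 0->1
2 1.8254 1->0
3 3.2360 0->1
final: 1 0.2996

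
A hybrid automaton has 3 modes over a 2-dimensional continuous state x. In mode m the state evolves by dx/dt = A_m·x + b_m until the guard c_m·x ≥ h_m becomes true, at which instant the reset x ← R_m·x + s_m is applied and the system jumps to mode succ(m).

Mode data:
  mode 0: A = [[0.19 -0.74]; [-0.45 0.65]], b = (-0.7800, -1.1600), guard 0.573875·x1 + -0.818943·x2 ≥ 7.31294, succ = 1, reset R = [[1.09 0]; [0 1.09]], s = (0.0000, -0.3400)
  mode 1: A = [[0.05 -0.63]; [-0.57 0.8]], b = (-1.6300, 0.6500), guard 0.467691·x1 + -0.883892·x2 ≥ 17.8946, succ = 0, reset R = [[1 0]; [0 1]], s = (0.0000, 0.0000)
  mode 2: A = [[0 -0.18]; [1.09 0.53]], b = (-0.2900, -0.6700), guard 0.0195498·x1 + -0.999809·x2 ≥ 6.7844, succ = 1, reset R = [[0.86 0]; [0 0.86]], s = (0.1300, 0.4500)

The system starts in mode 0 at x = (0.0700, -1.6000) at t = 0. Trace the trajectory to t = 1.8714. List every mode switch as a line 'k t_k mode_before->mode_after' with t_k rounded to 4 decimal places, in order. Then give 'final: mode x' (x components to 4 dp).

Mode 0: guard c·x = 7.3129 hit at Δt = 1.3030 (t = 1.3030), x⁻ = (2.9188, -6.8844) → reset → x⁺ = (3.1814, -7.8440), jump to mode 1
Mode 1: flow for 0.5684 to horizon, guard not reached → x = (6.1295, -13.6831)

1 1.3030 0->1
final: 1 6.1295 -13.6831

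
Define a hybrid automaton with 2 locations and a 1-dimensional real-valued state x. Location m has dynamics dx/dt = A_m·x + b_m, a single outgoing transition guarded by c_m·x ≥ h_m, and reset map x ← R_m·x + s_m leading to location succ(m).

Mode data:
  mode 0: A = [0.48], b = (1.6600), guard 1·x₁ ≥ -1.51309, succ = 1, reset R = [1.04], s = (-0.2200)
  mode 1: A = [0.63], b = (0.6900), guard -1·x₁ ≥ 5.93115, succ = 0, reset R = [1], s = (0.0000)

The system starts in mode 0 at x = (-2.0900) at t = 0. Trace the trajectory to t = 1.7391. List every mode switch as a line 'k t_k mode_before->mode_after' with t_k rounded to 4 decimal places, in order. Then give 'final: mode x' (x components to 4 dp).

1 0.7329 0->1
final: 1 -2.4116

Mode 0: guard c·x = -1.5131 hit at Δt = 0.7329 (t = 0.7329), x⁻ = (-1.5131) → reset → x⁺ = (-1.7936), jump to mode 1
Mode 1: flow for 1.0062 to horizon, guard not reached → x = (-2.4116)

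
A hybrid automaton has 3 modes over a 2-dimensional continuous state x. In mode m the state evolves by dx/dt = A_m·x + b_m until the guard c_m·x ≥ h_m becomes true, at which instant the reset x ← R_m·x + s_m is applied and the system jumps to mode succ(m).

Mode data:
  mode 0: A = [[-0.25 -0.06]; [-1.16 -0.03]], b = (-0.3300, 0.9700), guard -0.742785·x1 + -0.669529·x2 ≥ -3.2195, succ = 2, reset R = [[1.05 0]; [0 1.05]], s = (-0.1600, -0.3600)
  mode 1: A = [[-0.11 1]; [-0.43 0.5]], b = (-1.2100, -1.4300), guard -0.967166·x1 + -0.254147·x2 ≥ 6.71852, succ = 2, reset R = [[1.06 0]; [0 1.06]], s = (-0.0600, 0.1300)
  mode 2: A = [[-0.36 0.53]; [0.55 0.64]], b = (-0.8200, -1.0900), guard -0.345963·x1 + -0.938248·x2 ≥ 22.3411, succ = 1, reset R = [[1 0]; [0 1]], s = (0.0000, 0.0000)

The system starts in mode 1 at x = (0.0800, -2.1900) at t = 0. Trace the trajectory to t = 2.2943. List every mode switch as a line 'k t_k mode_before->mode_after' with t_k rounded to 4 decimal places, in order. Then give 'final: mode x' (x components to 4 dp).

Mode 1: guard c·x = 6.7185 hit at Δt = 1.2533 (t = 1.2533), x⁻ = (-5.6626, -4.8864) → reset → x⁺ = (-6.0623, -5.0496), jump to mode 2
Mode 2: flow for 1.0410 to horizon, guard not reached → x = (-9.8237, -17.3828)

1 1.2533 1->2
final: 2 -9.8237 -17.3828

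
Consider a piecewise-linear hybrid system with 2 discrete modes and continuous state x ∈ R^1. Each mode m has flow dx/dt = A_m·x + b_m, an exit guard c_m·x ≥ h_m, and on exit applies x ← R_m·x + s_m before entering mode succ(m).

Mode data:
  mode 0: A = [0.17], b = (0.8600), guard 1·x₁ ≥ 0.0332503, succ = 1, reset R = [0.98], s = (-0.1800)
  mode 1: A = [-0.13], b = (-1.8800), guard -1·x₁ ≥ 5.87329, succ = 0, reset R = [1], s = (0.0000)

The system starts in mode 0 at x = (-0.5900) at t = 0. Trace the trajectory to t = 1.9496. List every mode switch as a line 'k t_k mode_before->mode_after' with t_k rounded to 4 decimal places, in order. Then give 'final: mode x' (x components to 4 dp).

Mode 0: guard c·x = 0.0333 hit at Δt = 0.7680 (t = 0.7680), x⁻ = (0.0333) → reset → x⁺ = (-0.1474), jump to mode 1
Mode 1: flow for 1.1816 to horizon, guard not reached → x = (-2.1856)

1 0.7680 0->1
final: 1 -2.1856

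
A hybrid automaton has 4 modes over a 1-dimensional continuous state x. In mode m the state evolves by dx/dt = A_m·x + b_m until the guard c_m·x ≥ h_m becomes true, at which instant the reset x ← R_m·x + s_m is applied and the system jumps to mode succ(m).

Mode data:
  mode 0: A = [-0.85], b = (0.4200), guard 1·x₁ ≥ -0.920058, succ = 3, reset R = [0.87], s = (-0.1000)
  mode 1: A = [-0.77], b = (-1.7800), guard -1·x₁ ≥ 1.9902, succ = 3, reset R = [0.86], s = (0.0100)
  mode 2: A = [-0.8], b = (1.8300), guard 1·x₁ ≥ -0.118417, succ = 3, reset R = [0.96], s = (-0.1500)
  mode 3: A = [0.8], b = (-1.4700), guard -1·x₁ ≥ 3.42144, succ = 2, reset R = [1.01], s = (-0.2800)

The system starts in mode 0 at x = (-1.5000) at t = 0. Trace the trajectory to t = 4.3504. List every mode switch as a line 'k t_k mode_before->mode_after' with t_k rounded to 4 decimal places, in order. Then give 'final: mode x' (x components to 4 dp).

1 0.4043 0->3
2 1.2202 3->2
3 2.3673 2->3
4 3.5141 3->2
final: 2 -0.7975

Mode 0: guard c·x = -0.9201 hit at Δt = 0.4043 (t = 0.4043), x⁻ = (-0.9201) → reset → x⁺ = (-0.9005), jump to mode 3
Mode 3: guard c·x = 3.4214 hit at Δt = 0.8159 (t = 1.2202), x⁻ = (-3.4214) → reset → x⁺ = (-3.7357), jump to mode 2
Mode 2: guard c·x = -0.1184 hit at Δt = 1.1471 (t = 2.3673), x⁻ = (-0.1184) → reset → x⁺ = (-0.2637), jump to mode 3
Mode 3: guard c·x = 3.4214 hit at Δt = 1.1468 (t = 3.5141), x⁻ = (-3.4214) → reset → x⁺ = (-3.7357), jump to mode 2
Mode 2: flow for 0.8363 to horizon, guard not reached → x = (-0.7975)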